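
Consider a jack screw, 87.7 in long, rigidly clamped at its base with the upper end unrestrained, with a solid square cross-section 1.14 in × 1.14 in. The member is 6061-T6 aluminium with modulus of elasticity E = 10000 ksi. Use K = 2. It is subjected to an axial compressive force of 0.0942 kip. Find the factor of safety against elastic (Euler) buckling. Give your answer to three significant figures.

n ≈ 4.79

I = a⁴/12 = 1.14⁴/12 = 0.1407 in⁴
Effective length L_e = K·L = 2 × 87.7 = 175.4 in
P_cr = π²EI / L_e² = π² × 10000×10³ × 0.1407 / 175.4² = 451.5 lb
Factor of safety n = P_cr / P = 0.45152 / 0.0942 = 4.79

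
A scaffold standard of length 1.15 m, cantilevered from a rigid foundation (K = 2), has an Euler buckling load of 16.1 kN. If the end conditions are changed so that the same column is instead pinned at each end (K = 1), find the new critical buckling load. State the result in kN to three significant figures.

P_cr ∝ 1/K², so P_cr,new = P_cr,old × (K_old/K_new)² = 16.1 × (2/1)²
= 16.1 × 4.000 = 64.4 kN

P_cr ≈ 64.4 kN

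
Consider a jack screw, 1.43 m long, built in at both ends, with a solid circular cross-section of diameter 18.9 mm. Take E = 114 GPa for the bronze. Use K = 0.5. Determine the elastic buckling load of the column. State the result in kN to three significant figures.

P_cr ≈ 13.8 kN

I = πd⁴/64 = π×18.9⁴/64 = 6.264×10^3 mm⁴
I = 6.264×10^3 mm⁴ = 6.264×10^-9 m⁴
Effective length L_e = K·L = 0.5 × 1.43 = 0.7150 m
P_cr = π²EI / L_e² = π² × 114×10⁹ × 6.264×10^-9 / 0.7150² = 1.379×10^4 N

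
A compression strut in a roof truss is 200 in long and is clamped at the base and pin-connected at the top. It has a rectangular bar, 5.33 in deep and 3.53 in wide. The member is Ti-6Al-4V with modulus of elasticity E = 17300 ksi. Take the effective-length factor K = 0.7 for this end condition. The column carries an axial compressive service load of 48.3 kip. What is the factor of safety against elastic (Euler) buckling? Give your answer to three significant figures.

n ≈ 3.52

Buckling occurs about the weak axis: I_min = h·b³/12 with b = 3.53 in (the shorter side).
I_min = 5.33×3.53³/12 = 19.54 in⁴
Effective length L_e = K·L = 0.7 × 200 = 140.0 in
P_cr = π²EI / L_e² = π² × 17300×10³ × 19.54 / 140.0² = 1.702×10^5 lb
Factor of safety n = P_cr / P = 170.20 / 48.3 = 3.52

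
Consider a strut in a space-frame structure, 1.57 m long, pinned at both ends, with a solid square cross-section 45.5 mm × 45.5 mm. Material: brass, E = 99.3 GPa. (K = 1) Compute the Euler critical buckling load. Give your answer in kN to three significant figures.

I = a⁴/12 = 45.5⁴/12 = 3.572×10^5 mm⁴
I = 3.572×10^5 mm⁴ = 3.572×10^-7 m⁴
Effective length L_e = K·L = 1 × 1.57 = 1.570 m
P_cr = π²EI / L_e² = π² × 99.3×10⁹ × 3.572×10^-7 / 1.570² = 1.420×10^5 N

P_cr ≈ 142 kN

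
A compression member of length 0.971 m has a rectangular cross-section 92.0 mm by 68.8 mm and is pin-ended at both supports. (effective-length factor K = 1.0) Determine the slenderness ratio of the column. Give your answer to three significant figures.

For a rectangle r_min = b/√12 = 68.8/√12 = 19.86 mm
L_e = K·L = 1 × 0.971 m = 0.9710 m = 971.00 mm
λ = L_e / r_min = 971.00 / 19.86 = 48.9

λ ≈ 48.9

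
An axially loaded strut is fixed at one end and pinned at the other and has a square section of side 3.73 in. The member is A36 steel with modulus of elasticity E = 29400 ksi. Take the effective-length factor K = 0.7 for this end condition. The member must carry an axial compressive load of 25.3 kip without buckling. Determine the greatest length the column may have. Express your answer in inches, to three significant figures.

L_max ≈ 614 in

I = a⁴/12 = 3.73⁴/12 = 16.13 in⁴
At the buckling limit P_cr = P = 2.530×10^4 lb
From P_cr = π²EI/(K·L)²:  L = (1/K)·√(π²EI/P_cr) = (1/0.7)·√(π²×2.94×10^7×16.13/2.530×10^4)
L = 614 in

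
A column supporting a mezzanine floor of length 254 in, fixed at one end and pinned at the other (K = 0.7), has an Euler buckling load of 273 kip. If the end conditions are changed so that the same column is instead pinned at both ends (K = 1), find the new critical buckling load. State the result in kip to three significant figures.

P_cr ∝ 1/K², so P_cr,new = P_cr,old × (K_old/K_new)² = 273 × (0.7/1)²
= 273 × 0.4900 = 134 kip

P_cr ≈ 134 kip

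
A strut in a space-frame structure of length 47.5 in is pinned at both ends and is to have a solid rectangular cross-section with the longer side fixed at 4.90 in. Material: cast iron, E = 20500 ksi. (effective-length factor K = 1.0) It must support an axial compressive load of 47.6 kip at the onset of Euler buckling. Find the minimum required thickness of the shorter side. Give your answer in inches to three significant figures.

b ≈ 1.09 in

L_e = K·L = 1 × 47.5 = 47.50 in
Required I = P_cr·L_e²/(π²E) = 4.760×10^4 × 47.50² / (π² × 2.05×10^7) = 0.5308 in⁴
Rectangle, weak axis: I_min = h·b³/12 with h = 4.90 in fixed  ⇒  b = (12I/h)^(1/3) = 1.09 in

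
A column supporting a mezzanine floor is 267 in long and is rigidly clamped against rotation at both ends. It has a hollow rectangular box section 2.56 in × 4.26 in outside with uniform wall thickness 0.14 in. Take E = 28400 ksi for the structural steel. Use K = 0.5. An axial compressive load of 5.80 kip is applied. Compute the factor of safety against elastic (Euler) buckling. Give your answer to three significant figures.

n ≈ 5.49

Inner dimensions: h_i = 4.26 − 2×0.14 = 3.980 in, b_i = 2.56 − 2×0.14 = 2.280 in
Weak-axis I_min = (h_o·b_o³ − h_i·b_i³)/12 with b_o = 2.56, b_i = 2.280 in (shorter outer/inner sides).
I_min = (4.26×2.56³ − 3.980×2.280³)/12 = 2.025 in⁴
Effective length L_e = K·L = 0.5 × 267 = 133.5 in
P_cr = π²EI / L_e² = π² × 28400×10³ × 2.025 / 133.5² = 3.185×10^4 lb
Factor of safety n = P_cr / P = 31.846 / 5.80 = 5.49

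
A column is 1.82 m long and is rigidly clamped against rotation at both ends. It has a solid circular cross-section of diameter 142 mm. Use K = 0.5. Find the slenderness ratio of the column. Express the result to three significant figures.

For a solid circle r = d/4 = 142/4 = 35.50 mm
L_e = K·L = 0.5 × 1.82 m = 0.9100 m = 910.00 mm
λ = L_e / r_min = 910.00 / 35.50 = 25.6

λ ≈ 25.6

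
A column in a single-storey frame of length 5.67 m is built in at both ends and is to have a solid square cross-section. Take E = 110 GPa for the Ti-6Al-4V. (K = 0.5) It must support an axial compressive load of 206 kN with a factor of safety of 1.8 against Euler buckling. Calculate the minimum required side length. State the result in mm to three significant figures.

a ≈ 75.8 mm

Required P_cr = n·P = 1.8 × 206 = 370.8 kN
L_e = K·L = 0.5 × 5.67 = 2.835 m
Required I = P_cr·L_e²/(π²E) = 3.708×10^5 × 2.835² / (π² × 1.10×10^11) = 2.745×10^-6 m⁴
I_req = 2.745×10^6 mm⁴
Solid square: I = a⁴/12  ⇒  a = (12I)^(1/4) = (12×2.745×10^6)^(1/4) = 75.8 mm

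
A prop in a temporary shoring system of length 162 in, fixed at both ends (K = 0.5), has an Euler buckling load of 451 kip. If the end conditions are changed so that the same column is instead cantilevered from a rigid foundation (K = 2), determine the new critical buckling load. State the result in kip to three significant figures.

P_cr ∝ 1/K², so P_cr,new = P_cr,old × (K_old/K_new)² = 451 × (0.5/2)²
= 451 × 0.06250 = 28.2 kip

P_cr ≈ 28.2 kip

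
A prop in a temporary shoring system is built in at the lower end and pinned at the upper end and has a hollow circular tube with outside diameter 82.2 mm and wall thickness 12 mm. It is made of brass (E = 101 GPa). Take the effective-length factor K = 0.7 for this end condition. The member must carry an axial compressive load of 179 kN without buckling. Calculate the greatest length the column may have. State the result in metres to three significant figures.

Inner diameter d_i = 82.2 − 2×12 = 58.20 mm
I = π(d_o⁴ − d_i⁴)/64 = π(82.2⁴ − 58.20⁴)/64 = 1.678×10^6 mm⁴
I = 1.678×10^-6 m⁴
At the buckling limit P_cr = P = 1.790×10^5 N
From P_cr = π²EI/(K·L)²:  L = (1/K)·√(π²EI/P_cr) = (1/0.7)·√(π²×1.01×10^11×1.678×10^-6/1.790×10^5)
L = 4.37 m

L_max ≈ 4.37 m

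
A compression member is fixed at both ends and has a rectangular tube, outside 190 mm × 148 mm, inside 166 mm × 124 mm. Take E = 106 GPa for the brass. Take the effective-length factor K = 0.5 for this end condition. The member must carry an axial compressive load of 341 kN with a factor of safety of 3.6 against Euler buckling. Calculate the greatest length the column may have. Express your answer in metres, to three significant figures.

L_max ≈ 9.22 m

Weak-axis I_min = (h_o·b_o³ − h_i·b_i³)/12 with b_o = 148, b_i = 124.0 mm (shorter outer/inner sides).
I_min = (190×148³ − 166.0×124.0³)/12 = 2.495×10^7 mm⁴
I = 2.495×10^-5 m⁴
Required critical load P_cr = n·P = 3.6 × 341 = 1228 kN = 1.228×10^6 N
From P_cr = π²EI/(K·L)²:  L = (1/K)·√(π²EI/P_cr) = (1/0.5)·√(π²×1.06×10^11×2.495×10^-5/1.228×10^6)
L = 9.22 m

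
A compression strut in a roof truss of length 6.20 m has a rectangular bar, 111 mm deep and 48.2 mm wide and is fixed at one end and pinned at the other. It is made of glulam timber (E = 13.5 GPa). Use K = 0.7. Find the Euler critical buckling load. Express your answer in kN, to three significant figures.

Buckling occurs about the weak axis: I_min = h·b³/12 with b = 48.2 mm (the shorter side).
I_min = 111×48.2³/12 = 1.036×10^6 mm⁴
I = 1.036×10^6 mm⁴ = 1.036×10^-6 m⁴
Effective length L_e = K·L = 0.7 × 6.20 = 4.340 m
P_cr = π²EI / L_e² = π² × 13.5×10⁹ × 1.036×10^-6 / 4.340² = 7.327×10^3 N

P_cr ≈ 7.33 kN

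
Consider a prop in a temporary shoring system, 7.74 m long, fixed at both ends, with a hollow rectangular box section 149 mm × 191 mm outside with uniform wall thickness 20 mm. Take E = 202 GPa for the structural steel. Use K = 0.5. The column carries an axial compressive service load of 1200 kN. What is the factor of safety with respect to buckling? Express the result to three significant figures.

Inner dimensions: h_i = 191 − 2×20 = 151.0 mm, b_i = 149 − 2×20 = 109.0 mm
Weak-axis I_min = (h_o·b_o³ − h_i·b_i³)/12 with b_o = 149, b_i = 109.0 mm (shorter outer/inner sides).
I_min = (191×149³ − 151.0×109.0³)/12 = 3.636×10^7 mm⁴
I = 3.636×10^7 mm⁴ = 3.636×10^-5 m⁴
Effective length L_e = K·L = 0.5 × 7.74 = 3.870 m
P_cr = π²EI / L_e² = π² × 202×10⁹ × 3.636×10^-5 / 3.870² = 4.840×10^6 N
Factor of safety n = P_cr / P = 4839.5 / 1200 = 4.03

n ≈ 4.03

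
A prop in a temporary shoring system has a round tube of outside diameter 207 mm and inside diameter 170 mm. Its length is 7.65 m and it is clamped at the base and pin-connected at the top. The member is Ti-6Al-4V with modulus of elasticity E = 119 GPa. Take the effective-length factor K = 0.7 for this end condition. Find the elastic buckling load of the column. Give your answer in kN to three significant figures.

d_o = 207 mm, d_i = 170 mm
I = π(d_o⁴ − d_i⁴)/64 = π(207⁴ − 170.0⁴)/64 = 4.913×10^7 mm⁴
I = 4.913×10^7 mm⁴ = 4.913×10^-5 m⁴
Effective length L_e = K·L = 0.7 × 7.65 = 5.355 m
P_cr = π²EI / L_e² = π² × 119×10⁹ × 4.913×10^-5 / 5.355² = 2.012×10^6 N

P_cr ≈ 2010 kN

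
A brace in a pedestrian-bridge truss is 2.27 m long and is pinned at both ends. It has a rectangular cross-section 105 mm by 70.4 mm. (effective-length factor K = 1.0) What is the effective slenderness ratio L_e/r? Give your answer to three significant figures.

For a rectangle r_min = b/√12 = 70.4/√12 = 20.32 mm
L_e = K·L = 1 × 2.27 m = 2.270 m = 2270.0 mm
λ = L_e / r_min = 2270.0 / 20.32 = 112

λ ≈ 112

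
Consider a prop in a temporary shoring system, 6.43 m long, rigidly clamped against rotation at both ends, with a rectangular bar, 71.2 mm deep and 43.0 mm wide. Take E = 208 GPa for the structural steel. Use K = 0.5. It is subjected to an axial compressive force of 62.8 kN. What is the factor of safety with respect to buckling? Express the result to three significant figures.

n ≈ 1.49

Buckling occurs about the weak axis: I_min = h·b³/12 with b = 43.0 mm (the shorter side).
I_min = 71.2×43.0³/12 = 4.717×10^5 mm⁴
I = 4.717×10^5 mm⁴ = 4.717×10^-7 m⁴
Effective length L_e = K·L = 0.5 × 6.43 = 3.215 m
P_cr = π²EI / L_e² = π² × 208×10⁹ × 4.717×10^-7 / 3.215² = 9.369×10^4 N
Factor of safety n = P_cr / P = 93.693 / 62.8 = 1.49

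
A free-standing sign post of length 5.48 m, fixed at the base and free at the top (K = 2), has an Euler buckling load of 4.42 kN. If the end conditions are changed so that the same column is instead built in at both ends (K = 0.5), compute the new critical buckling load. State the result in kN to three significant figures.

P_cr ≈ 70.7 kN

P_cr ∝ 1/K², so P_cr,new = P_cr,old × (K_old/K_new)² = 4.42 × (2/0.5)²
= 4.42 × 16.00 = 70.7 kN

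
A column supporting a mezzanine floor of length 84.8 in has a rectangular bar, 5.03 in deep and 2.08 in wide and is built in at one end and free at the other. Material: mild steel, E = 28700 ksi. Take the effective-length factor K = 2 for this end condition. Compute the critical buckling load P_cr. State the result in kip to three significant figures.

Buckling occurs about the weak axis: I_min = h·b³/12 with b = 2.08 in (the shorter side).
I_min = 5.03×2.08³/12 = 3.772 in⁴
Effective length L_e = K·L = 2 × 84.8 = 169.6 in
P_cr = π²EI / L_e² = π² × 28700×10³ × 3.772 / 169.6² = 3.715×10^4 lb

P_cr ≈ 37.1 kip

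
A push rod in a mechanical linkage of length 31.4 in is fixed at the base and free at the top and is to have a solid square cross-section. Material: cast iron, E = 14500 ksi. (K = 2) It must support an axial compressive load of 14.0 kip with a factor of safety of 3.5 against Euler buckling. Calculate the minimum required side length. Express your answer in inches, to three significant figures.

Required P_cr = n·P = 3.5 × 14.0 = 49.00 kip
L_e = K·L = 2 × 31.4 = 62.80 in
Required I = P_cr·L_e²/(π²E) = 4.900×10^4 × 62.80² / (π² × 1.45×10^7) = 1.350 in⁴
Solid square: I = a⁴/12  ⇒  a = (12I)^(1/4) = (12×1.350)^(1/4) = 2.01 in

a ≈ 2.01 in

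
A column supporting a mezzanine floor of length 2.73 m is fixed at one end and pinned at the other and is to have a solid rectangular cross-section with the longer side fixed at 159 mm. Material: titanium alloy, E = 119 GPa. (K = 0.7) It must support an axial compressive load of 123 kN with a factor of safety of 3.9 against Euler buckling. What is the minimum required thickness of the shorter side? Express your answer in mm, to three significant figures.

Required P_cr = n·P = 3.9 × 123 = 479.7 kN
L_e = K·L = 0.7 × 2.73 = 1.911 m
Required I = P_cr·L_e²/(π²E) = 4.797×10^5 × 1.911² / (π² × 1.19×10^11) = 1.492×10^-6 m⁴
I_req = 1.492×10^6 mm⁴
Rectangle, weak axis: I_min = h·b³/12 with h = 159 mm fixed  ⇒  b = (12I/h)^(1/3) = 48.3 mm

b ≈ 48.3 mm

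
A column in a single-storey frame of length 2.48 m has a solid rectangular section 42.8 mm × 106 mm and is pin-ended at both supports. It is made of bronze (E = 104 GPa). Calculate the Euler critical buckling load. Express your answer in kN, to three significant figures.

Buckling occurs about the weak axis: I_min = h·b³/12 with b = 42.8 mm (the shorter side).
I_min = 106×42.8³/12 = 6.926×10^5 mm⁴
I = 6.926×10^5 mm⁴ = 6.926×10^-7 m⁴
Effective length L_e = K·L = 1 × 2.48 = 2.480 m
P_cr = π²EI / L_e² = π² × 104×10⁹ × 6.926×10^-7 / 2.480² = 1.156×10^5 N

P_cr ≈ 116 kN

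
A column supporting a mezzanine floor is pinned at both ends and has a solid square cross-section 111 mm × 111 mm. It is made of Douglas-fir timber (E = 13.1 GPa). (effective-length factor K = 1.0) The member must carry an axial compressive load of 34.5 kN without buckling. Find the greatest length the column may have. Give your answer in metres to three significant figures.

I = a⁴/12 = 111⁴/12 = 1.265×10^7 mm⁴
I = 1.265×10^-5 m⁴
At the buckling limit P_cr = P = 3.450×10^4 N
From P_cr = π²EI/(K·L)²:  L = (1/K)·√(π²EI/P_cr) = (1/1)·√(π²×1.31×10^10×1.265×10^-5/3.450×10^4)
L = 6.89 m

L_max ≈ 6.89 m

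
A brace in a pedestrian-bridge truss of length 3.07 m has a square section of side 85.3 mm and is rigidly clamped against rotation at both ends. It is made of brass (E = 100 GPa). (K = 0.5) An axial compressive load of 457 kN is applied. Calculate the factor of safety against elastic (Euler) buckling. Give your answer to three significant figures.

I = a⁴/12 = 85.3⁴/12 = 4.412×10^6 mm⁴
I = 4.412×10^6 mm⁴ = 4.412×10^-6 m⁴
Effective length L_e = K·L = 0.5 × 3.07 = 1.535 m
P_cr = π²EI / L_e² = π² × 100×10⁹ × 4.412×10^-6 / 1.535² = 1.848×10^6 N
Factor of safety n = P_cr / P = 1848.0 / 457 = 4.04

n ≈ 4.04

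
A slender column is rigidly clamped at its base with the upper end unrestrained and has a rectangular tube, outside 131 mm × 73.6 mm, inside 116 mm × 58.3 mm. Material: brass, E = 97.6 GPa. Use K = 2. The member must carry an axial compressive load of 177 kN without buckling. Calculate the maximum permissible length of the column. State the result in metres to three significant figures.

L_max ≈ 1.82 m

Weak-axis I_min = (h_o·b_o³ − h_i·b_i³)/12 with b_o = 73.6, b_i = 58.30 mm (shorter outer/inner sides).
I_min = (131×73.6³ − 116.0×58.30³)/12 = 2.437×10^6 mm⁴
I = 2.437×10^-6 m⁴
At the buckling limit P_cr = P = 1.770×10^5 N
From P_cr = π²EI/(K·L)²:  L = (1/K)·√(π²EI/P_cr) = (1/2)·√(π²×9.76×10^10×2.437×10^-6/1.770×10^5)
L = 1.82 m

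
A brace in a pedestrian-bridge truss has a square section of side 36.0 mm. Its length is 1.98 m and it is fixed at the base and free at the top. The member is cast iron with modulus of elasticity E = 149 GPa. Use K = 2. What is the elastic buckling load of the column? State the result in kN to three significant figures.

I = a⁴/12 = 36.0⁴/12 = 1.400×10^5 mm⁴
I = 1.400×10^5 mm⁴ = 1.400×10^-7 m⁴
Effective length L_e = K·L = 2 × 1.98 = 3.960 m
P_cr = π²EI / L_e² = π² × 149×10⁹ × 1.400×10^-7 / 3.960² = 1.313×10^4 N

P_cr ≈ 13.1 kN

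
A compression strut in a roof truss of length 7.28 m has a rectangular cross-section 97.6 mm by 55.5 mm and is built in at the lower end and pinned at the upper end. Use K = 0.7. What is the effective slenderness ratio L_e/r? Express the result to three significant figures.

Buckling occurs about the weak axis: I_min = h·b³/12 with b = 55.5 mm (the shorter side).
I_min = 97.6×55.5³/12 = 1.390×10^6 mm⁴
A = 5.417×10^3 mm²;  r_min = √(I/A) = √(1.390×10^6/5.417×10^3) = 16.02 mm
L_e = K·L = 0.7 × 7.28 m = 5.096 m = 5096.0 mm
λ = L_e / r_min = 5096.0 / 16.02 = 318

λ ≈ 318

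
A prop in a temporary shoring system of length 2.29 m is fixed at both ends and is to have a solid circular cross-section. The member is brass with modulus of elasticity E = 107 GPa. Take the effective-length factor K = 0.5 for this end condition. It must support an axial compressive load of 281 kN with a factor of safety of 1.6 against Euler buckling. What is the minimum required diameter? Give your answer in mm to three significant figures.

Required P_cr = n·P = 1.6 × 281 = 449.6 kN
L_e = K·L = 0.5 × 2.29 = 1.145 m
Required I = P_cr·L_e²/(π²E) = 4.496×10^5 × 1.145² / (π² × 1.07×10^11) = 5.582×10^-7 m⁴
I_req = 5.582×10^5 mm⁴
Solid circle: I = πd⁴/64  ⇒  d = (64I/π)^(1/4) = (64×5.582×10^5/π)^(1/4) = 58.1 mm

d ≈ 58.1 mm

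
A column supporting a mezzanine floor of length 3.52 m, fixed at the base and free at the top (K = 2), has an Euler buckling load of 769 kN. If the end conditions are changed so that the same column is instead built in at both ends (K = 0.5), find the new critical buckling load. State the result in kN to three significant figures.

P_cr ≈ 12300 kN

P_cr ∝ 1/K², so P_cr,new = P_cr,old × (K_old/K_new)² = 769 × (2/0.5)²
= 769 × 16.00 = 12300 kN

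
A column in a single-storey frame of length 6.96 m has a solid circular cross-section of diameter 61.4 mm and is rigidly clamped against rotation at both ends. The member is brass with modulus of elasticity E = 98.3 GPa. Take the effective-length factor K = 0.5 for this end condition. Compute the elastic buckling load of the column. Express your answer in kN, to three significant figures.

I = πd⁴/64 = π×61.4⁴/64 = 6.977×10^5 mm⁴
I = 6.977×10^5 mm⁴ = 6.977×10^-7 m⁴
Effective length L_e = K·L = 0.5 × 6.96 = 3.480 m
P_cr = π²EI / L_e² = π² × 98.3×10⁹ × 6.977×10^-7 / 3.480² = 5.589×10^4 N

P_cr ≈ 55.9 kN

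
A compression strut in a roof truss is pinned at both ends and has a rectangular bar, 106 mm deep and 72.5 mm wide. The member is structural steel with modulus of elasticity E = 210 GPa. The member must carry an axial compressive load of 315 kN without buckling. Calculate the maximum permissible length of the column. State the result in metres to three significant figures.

L_max ≈ 4.71 m

Buckling occurs about the weak axis: I_min = h·b³/12 with b = 72.5 mm (the shorter side).
I_min = 106×72.5³/12 = 3.366×10^6 mm⁴
I = 3.366×10^-6 m⁴
At the buckling limit P_cr = P = 3.150×10^5 N
From P_cr = π²EI/(K·L)²:  L = (1/K)·√(π²EI/P_cr) = (1/1)·√(π²×2.10×10^11×3.366×10^-6/3.150×10^5)
L = 4.71 m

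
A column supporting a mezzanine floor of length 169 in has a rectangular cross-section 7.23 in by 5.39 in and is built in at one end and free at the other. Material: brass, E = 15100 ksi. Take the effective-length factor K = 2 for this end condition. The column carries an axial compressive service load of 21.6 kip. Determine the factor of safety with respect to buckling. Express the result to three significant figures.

Buckling occurs about the weak axis: I_min = h·b³/12 with b = 5.39 in (the shorter side).
I_min = 7.23×5.39³/12 = 94.35 in⁴
Effective length L_e = K·L = 2 × 169 = 338.0 in
P_cr = π²EI / L_e² = π² × 15100×10³ × 94.35 / 338.0² = 1.231×10^5 lb
Factor of safety n = P_cr / P = 123.07 / 21.6 = 5.70

n ≈ 5.70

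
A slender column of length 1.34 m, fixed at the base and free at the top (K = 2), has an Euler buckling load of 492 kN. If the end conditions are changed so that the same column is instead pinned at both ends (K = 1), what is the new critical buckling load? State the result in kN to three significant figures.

P_cr ≈ 1970 kN

P_cr ∝ 1/K², so P_cr,new = P_cr,old × (K_old/K_new)² = 492 × (2/1)²
= 492 × 4.000 = 1970 kN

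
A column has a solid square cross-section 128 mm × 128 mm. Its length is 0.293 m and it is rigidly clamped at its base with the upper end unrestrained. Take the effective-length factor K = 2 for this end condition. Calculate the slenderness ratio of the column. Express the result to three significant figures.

λ ≈ 15.9

I = a⁴/12 = 128⁴/12 = 2.237×10^7 mm⁴
A = 1.638×10^4 mm²;  r_min = √(I/A) = √(2.237×10^7/1.638×10^4) = 36.95 mm
L_e = K·L = 2 × 0.293 m = 0.5860 m = 586.00 mm
λ = L_e / r_min = 586.00 / 36.95 = 15.9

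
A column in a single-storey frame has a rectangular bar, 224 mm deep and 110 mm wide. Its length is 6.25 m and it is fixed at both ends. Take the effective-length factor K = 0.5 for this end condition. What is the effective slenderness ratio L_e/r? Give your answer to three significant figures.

Buckling occurs about the weak axis: I_min = h·b³/12 with b = 110 mm (the shorter side).
I_min = 224×110³/12 = 2.485×10^7 mm⁴
A = 2.464×10^4 mm²;  r_min = √(I/A) = √(2.485×10^7/2.464×10^4) = 31.75 mm
L_e = K·L = 0.5 × 6.25 m = 3.125 m = 3125.0 mm
λ = L_e / r_min = 3125.0 / 31.75 = 98.4

λ ≈ 98.4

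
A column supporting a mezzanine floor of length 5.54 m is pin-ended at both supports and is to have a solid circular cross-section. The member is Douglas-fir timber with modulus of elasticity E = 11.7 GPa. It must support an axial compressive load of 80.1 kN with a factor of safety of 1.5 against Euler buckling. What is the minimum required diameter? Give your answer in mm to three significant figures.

Required P_cr = n·P = 1.5 × 80.1 = 120.2 kN
L_e = K·L = 1 × 5.54 = 5.540 m
Required I = P_cr·L_e²/(π²E) = 1.201×10^5 × 5.540² / (π² × 1.17×10^10) = 3.193×10^-5 m⁴
I_req = 3.193×10^7 mm⁴
Solid circle: I = πd⁴/64  ⇒  d = (64I/π)^(1/4) = (64×3.193×10^7/π)^(1/4) = 160 mm

d ≈ 160 mm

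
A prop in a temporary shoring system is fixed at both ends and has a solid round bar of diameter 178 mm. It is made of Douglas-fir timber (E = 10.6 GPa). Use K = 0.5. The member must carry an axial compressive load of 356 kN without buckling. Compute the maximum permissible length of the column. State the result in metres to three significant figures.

I = πd⁴/64 = π×178⁴/64 = 4.928×10^7 mm⁴
I = 4.928×10^-5 m⁴
At the buckling limit P_cr = P = 3.560×10^5 N
From P_cr = π²EI/(K·L)²:  L = (1/K)·√(π²EI/P_cr) = (1/0.5)·√(π²×1.06×10^10×4.928×10^-5/3.560×10^5)
L = 7.61 m

L_max ≈ 7.61 m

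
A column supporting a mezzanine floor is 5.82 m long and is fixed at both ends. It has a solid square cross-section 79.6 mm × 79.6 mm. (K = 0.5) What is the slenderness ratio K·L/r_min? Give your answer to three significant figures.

For a square r = a/√12 = 79.6/√12 = 22.98 mm
L_e = K·L = 0.5 × 5.82 m = 2.910 m = 2910.0 mm
λ = L_e / r_min = 2910.0 / 22.98 = 127

λ ≈ 127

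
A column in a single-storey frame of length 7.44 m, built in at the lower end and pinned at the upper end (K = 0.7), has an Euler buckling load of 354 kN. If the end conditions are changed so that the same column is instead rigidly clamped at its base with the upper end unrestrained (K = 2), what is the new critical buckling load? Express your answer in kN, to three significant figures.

P_cr ∝ 1/K², so P_cr,new = P_cr,old × (K_old/K_new)² = 354 × (0.7/2)²
= 354 × 0.1225 = 43.4 kN

P_cr ≈ 43.4 kN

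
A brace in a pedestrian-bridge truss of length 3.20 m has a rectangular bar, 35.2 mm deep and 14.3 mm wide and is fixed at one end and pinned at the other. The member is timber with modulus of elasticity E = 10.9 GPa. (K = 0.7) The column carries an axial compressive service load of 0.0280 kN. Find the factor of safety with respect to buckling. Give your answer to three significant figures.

n ≈ 6.57

Buckling occurs about the weak axis: I_min = h·b³/12 with b = 14.3 mm (the shorter side).
I_min = 35.2×14.3³/12 = 8.578×10^3 mm⁴
I = 8.578×10^3 mm⁴ = 8.578×10^-9 m⁴
Effective length L_e = K·L = 0.7 × 3.20 = 2.240 m
P_cr = π²EI / L_e² = π² × 10.9×10⁹ × 8.578×10^-9 / 2.240² = 183.9 N
Factor of safety n = P_cr / P = 0.18391 / 0.0280 = 6.57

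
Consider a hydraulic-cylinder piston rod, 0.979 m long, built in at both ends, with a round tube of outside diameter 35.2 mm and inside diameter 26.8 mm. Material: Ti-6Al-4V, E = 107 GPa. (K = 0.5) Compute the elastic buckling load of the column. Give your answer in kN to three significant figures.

P_cr ≈ 221 kN

d_o = 35.2 mm, d_i = 26.8 mm
I = π(d_o⁴ − d_i⁴)/64 = π(35.2⁴ − 26.80⁴)/64 = 5.004×10^4 mm⁴
I = 5.004×10^4 mm⁴ = 5.004×10^-8 m⁴
Effective length L_e = K·L = 0.5 × 0.979 = 0.4895 m
P_cr = π²EI / L_e² = π² × 107×10⁹ × 5.004×10^-8 / 0.4895² = 2.205×10^5 N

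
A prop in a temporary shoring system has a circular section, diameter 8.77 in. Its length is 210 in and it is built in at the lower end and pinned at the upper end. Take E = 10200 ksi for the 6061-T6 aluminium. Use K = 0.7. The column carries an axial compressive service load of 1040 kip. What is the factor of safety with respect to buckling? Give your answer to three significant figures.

I = πd⁴/64 = π×8.77⁴/64 = 290.4 in⁴
Effective length L_e = K·L = 0.7 × 210 = 147.0 in
P_cr = π²EI / L_e² = π² × 10200×10³ × 290.4 / 147.0² = 1.353×10^6 lb
Factor of safety n = P_cr / P = 1352.8 / 1040 = 1.30

n ≈ 1.30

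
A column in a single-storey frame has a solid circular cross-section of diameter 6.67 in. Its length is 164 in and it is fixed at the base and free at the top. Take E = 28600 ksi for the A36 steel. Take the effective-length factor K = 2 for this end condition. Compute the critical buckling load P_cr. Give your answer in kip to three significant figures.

P_cr ≈ 255 kip

I = πd⁴/64 = π×6.67⁴/64 = 97.16 in⁴
Effective length L_e = K·L = 2 × 164 = 328.0 in
P_cr = π²EI / L_e² = π² × 28600×10³ × 97.16 / 328.0² = 2.549×10^5 lb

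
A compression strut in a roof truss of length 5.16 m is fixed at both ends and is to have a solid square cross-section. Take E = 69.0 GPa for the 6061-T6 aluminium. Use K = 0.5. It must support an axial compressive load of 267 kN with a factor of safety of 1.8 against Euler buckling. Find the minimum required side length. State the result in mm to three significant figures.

Required P_cr = n·P = 1.8 × 267 = 480.6 kN
L_e = K·L = 0.5 × 5.16 = 2.580 m
Required I = P_cr·L_e²/(π²E) = 4.806×10^5 × 2.580² / (π² × 6.90×10^10) = 4.698×10^-6 m⁴
I_req = 4.698×10^6 mm⁴
Solid square: I = a⁴/12  ⇒  a = (12I)^(1/4) = (12×4.698×10^6)^(1/4) = 86.6 mm

a ≈ 86.6 mm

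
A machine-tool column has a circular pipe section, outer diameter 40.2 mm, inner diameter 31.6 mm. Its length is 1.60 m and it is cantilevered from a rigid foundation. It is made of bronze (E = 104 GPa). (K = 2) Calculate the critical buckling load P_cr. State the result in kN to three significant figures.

d_o = 40.2 mm, d_i = 31.6 mm
I = π(d_o⁴ − d_i⁴)/64 = π(40.2⁴ − 31.60⁴)/64 = 7.925×10^4 mm⁴
I = 7.925×10^4 mm⁴ = 7.925×10^-8 m⁴
Effective length L_e = K·L = 2 × 1.60 = 3.200 m
P_cr = π²EI / L_e² = π² × 104×10⁹ × 7.925×10^-8 / 3.200² = 7.944×10^3 N

P_cr ≈ 7.94 kN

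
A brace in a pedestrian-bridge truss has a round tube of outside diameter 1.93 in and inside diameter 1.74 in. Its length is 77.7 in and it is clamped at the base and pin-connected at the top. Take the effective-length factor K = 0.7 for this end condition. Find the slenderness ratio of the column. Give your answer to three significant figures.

d_o = 1.93 in, d_i = 1.74 in
I = π(d_o⁴ − d_i⁴)/64 = π(1.93⁴ − 1.740⁴)/64 = 0.2311 in⁴
A = 0.5477 in²;  r_min = √(I/A) = √(0.2311/0.5477) = 0.6496 in
L_e = K·L = 0.7 × 77.7 = 54.39 in
λ = L_e / r_min = 54.390 / 0.6496 = 83.7

λ ≈ 83.7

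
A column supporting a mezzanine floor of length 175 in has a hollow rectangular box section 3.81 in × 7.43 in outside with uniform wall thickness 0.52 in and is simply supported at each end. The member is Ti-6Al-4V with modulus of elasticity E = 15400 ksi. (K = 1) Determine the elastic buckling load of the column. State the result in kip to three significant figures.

P_cr ≈ 114 kip

Inner dimensions: h_i = 7.43 − 2×0.52 = 6.390 in, b_i = 3.81 − 2×0.52 = 2.770 in
Weak-axis I_min = (h_o·b_o³ − h_i·b_i³)/12 with b_o = 3.81, b_i = 2.770 in (shorter outer/inner sides).
I_min = (7.43×3.81³ − 6.390×2.770³)/12 = 22.93 in⁴
Effective length L_e = K·L = 1 × 175 = 175.0 in
P_cr = π²EI / L_e² = π² × 15400×10³ × 22.93 / 175.0² = 1.138×10^5 lb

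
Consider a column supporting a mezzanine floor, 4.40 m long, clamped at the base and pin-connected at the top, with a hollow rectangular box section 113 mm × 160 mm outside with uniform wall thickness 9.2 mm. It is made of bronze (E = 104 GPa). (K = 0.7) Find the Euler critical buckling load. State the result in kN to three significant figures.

P_cr ≈ 1000 kN

Inner dimensions: h_i = 160 − 2×9.2 = 141.6 mm, b_i = 113 − 2×9.2 = 94.60 mm
Weak-axis I_min = (h_o·b_o³ − h_i·b_i³)/12 with b_o = 113, b_i = 94.60 mm (shorter outer/inner sides).
I_min = (160×113³ − 141.6×94.60³)/12 = 9.249×10^6 mm⁴
I = 9.249×10^6 mm⁴ = 9.249×10^-6 m⁴
Effective length L_e = K·L = 0.7 × 4.40 = 3.080 m
P_cr = π²EI / L_e² = π² × 104×10⁹ × 9.249×10^-6 / 3.080² = 1.001×10^6 N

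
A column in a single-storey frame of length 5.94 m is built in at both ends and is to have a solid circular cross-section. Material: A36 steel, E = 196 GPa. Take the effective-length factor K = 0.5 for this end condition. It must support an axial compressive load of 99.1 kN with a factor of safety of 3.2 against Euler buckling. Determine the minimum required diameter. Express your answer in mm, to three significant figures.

d ≈ 73.7 mm

Required P_cr = n·P = 3.2 × 99.1 = 317.1 kN
L_e = K·L = 0.5 × 5.94 = 2.970 m
Required I = P_cr·L_e²/(π²E) = 3.171×10^5 × 2.970² / (π² × 1.96×10^11) = 1.446×10^-6 m⁴
I_req = 1.446×10^6 mm⁴
Solid circle: I = πd⁴/64  ⇒  d = (64I/π)^(1/4) = (64×1.446×10^6/π)^(1/4) = 73.7 mm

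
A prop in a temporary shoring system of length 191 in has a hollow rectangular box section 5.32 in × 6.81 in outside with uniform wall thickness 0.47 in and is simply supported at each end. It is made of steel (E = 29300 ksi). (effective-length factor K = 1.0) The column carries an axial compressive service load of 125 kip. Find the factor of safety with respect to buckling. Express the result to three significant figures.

Inner dimensions: h_i = 6.81 − 2×0.47 = 5.870 in, b_i = 5.32 − 2×0.47 = 4.380 in
Weak-axis I_min = (h_o·b_o³ − h_i·b_i³)/12 with b_o = 5.32, b_i = 4.380 in (shorter outer/inner sides).
I_min = (6.81×5.32³ − 5.870×4.380³)/12 = 44.34 in⁴
Effective length L_e = K·L = 1 × 191 = 191.0 in
P_cr = π²EI / L_e² = π² × 29300×10³ × 44.34 / 191.0² = 3.515×10^5 lb
Factor of safety n = P_cr / P = 351.51 / 125 = 2.81

n ≈ 2.81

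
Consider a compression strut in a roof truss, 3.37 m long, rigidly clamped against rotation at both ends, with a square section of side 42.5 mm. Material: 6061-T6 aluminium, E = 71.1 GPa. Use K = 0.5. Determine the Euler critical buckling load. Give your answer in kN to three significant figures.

P_cr ≈ 67.2 kN

I = a⁴/12 = 42.5⁴/12 = 2.719×10^5 mm⁴
I = 2.719×10^5 mm⁴ = 2.719×10^-7 m⁴
Effective length L_e = K·L = 0.5 × 3.37 = 1.685 m
P_cr = π²EI / L_e² = π² × 71.1×10⁹ × 2.719×10^-7 / 1.685² = 6.720×10^4 N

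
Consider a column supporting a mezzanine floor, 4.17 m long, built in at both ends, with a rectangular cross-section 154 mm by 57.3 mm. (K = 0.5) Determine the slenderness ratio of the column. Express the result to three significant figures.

Buckling occurs about the weak axis: I_min = h·b³/12 with b = 57.3 mm (the shorter side).
I_min = 154×57.3³/12 = 2.414×10^6 mm⁴
A = 8.824×10^3 mm²;  r_min = √(I/A) = √(2.414×10^6/8.824×10^3) = 16.54 mm
L_e = K·L = 0.5 × 4.17 m = 2.085 m = 2085.0 mm
λ = L_e / r_min = 2085.0 / 16.54 = 126

λ ≈ 126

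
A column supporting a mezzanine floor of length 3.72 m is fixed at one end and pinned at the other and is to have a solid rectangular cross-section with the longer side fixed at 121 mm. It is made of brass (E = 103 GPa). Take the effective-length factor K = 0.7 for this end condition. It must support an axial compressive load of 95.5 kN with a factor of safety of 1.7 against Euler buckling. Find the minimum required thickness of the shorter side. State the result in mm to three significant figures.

Required P_cr = n·P = 1.7 × 95.5 = 162.4 kN
L_e = K·L = 0.7 × 3.72 = 2.604 m
Required I = P_cr·L_e²/(π²E) = 1.623×10^5 × 2.604² / (π² × 1.03×10^11) = 1.083×10^-6 m⁴
I_req = 1.083×10^6 mm⁴
Rectangle, weak axis: I_min = h·b³/12 with h = 121 mm fixed  ⇒  b = (12I/h)^(1/3) = 47.5 mm

b ≈ 47.5 mm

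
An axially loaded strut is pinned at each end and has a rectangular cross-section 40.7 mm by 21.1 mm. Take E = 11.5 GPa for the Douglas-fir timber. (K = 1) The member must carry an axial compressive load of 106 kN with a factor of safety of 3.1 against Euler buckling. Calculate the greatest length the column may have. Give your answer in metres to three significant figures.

L_max ≈ 0.105 m

Buckling occurs about the weak axis: I_min = h·b³/12 with b = 21.1 mm (the shorter side).
I_min = 40.7×21.1³/12 = 3.186×10^4 mm⁴
I = 3.186×10^-8 m⁴
Required critical load P_cr = n·P = 3.1 × 106 = 328.6 kN = 3.286×10^5 N
From P_cr = π²EI/(K·L)²:  L = (1/K)·√(π²EI/P_cr) = (1/1)·√(π²×1.15×10^10×3.186×10^-8/3.286×10^5)
L = 0.105 m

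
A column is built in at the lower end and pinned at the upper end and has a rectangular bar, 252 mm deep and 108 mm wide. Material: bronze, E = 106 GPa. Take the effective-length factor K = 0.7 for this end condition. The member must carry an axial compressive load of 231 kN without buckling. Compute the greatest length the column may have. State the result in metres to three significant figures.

L_max ≈ 15.6 m

Buckling occurs about the weak axis: I_min = h·b³/12 with b = 108 mm (the shorter side).
I_min = 252×108³/12 = 2.645×10^7 mm⁴
I = 2.645×10^-5 m⁴
At the buckling limit P_cr = P = 2.310×10^5 N
From P_cr = π²EI/(K·L)²:  L = (1/K)·√(π²EI/P_cr) = (1/0.7)·√(π²×1.06×10^11×2.645×10^-5/2.310×10^5)
L = 15.6 m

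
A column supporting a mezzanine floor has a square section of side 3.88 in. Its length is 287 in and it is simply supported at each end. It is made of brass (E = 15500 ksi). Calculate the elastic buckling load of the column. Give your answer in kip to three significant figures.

I = a⁴/12 = 3.88⁴/12 = 18.89 in⁴
Effective length L_e = K·L = 1 × 287 = 287.0 in
P_cr = π²EI / L_e² = π² × 15500×10³ × 18.89 / 287.0² = 3.508×10^4 lb

P_cr ≈ 35.1 kip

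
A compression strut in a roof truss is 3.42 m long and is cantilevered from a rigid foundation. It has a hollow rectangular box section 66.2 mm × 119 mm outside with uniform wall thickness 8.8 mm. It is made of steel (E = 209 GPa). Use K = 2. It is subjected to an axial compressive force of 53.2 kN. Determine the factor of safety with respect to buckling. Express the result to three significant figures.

n ≈ 1.58

Inner dimensions: h_i = 119 − 2×8.8 = 101.4 mm, b_i = 66.2 − 2×8.8 = 48.60 mm
Weak-axis I_min = (h_o·b_o³ − h_i·b_i³)/12 with b_o = 66.2, b_i = 48.60 mm (shorter outer/inner sides).
I_min = (119×66.2³ − 101.4×48.60³)/12 = 1.907×10^6 mm⁴
I = 1.907×10^6 mm⁴ = 1.907×10^-6 m⁴
Effective length L_e = K·L = 2 × 3.42 = 6.840 m
P_cr = π²EI / L_e² = π² × 209×10⁹ × 1.907×10^-6 / 6.840² = 8.408×10^4 N
Factor of safety n = P_cr / P = 84.079 / 53.2 = 1.58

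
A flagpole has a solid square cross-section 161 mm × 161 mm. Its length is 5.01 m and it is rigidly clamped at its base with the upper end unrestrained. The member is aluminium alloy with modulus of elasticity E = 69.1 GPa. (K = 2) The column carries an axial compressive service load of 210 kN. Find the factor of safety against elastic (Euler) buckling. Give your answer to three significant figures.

I = a⁴/12 = 161⁴/12 = 5.599×10^7 mm⁴
I = 5.599×10^7 mm⁴ = 5.599×10^-5 m⁴
Effective length L_e = K·L = 2 × 5.01 = 10.02 m
P_cr = π²EI / L_e² = π² × 69.1×10⁹ × 5.599×10^-5 / 10.02² = 3.803×10^5 N
Factor of safety n = P_cr / P = 380.33 / 210 = 1.81

n ≈ 1.81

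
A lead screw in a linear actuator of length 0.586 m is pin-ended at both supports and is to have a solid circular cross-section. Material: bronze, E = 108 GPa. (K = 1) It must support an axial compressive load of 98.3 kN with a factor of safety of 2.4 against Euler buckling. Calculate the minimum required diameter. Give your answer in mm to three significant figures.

d ≈ 35.3 mm

Required P_cr = n·P = 2.4 × 98.3 = 235.9 kN
L_e = K·L = 1 × 0.586 = 0.5860 m
Required I = P_cr·L_e²/(π²E) = 2.359×10^5 × 0.5860² / (π² × 1.08×10^11) = 7.600×10^-8 m⁴
I_req = 7.600×10^4 mm⁴
Solid circle: I = πd⁴/64  ⇒  d = (64I/π)^(1/4) = (64×7.600×10^4/π)^(1/4) = 35.3 mm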